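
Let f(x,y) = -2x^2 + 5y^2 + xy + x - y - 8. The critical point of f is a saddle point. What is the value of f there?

-324/41

∂f/∂x = -4x + y + 1 = 0 and ∂f/∂y = x + 10y - 1 = 0, so (x, y) = (11/41, 3/41).
The Hessian has f_{xx} = -4, f_{yy} = 10, f_{xy} = 1, giving D = -41 < 0, so the point is a saddle point.
f(11/41, 3/41) = -324/41.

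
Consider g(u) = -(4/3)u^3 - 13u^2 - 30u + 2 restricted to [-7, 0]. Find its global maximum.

97/3

g'(u) = -4u^2 - 26u - 30, which vanishes at u = -5 and u = -3/2.
Evaluating at the critical points and endpoints: g(-7) = 97/3,  g(-5) = -19/3,  g(-3/2) = 89/4,  g(0) = 2.
Hence the absolute maximum is 97/3 at u = -7.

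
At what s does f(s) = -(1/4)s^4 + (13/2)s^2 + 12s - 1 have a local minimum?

-1

f'(s) = -s^3 + 13s + 12. Setting f'(s) = 0 gives s ∈ {-3, -1, 4}.
Since f''(s) = -3s^2 + 13, we get f''(-3) = -14 < 0 ⇒ local maximum; f''(-1) = 10 > 0 ⇒ local minimum; f''(4) = -35 < 0 ⇒ local maximum.
So the local minimum value is f(-1) = -27/4.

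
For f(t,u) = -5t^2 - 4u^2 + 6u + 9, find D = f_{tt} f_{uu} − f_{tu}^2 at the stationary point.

∂f/∂t = -10t = 0 and ∂f/∂u = -8u + 6 = 0, so (t, u) = (0, 3/4).
The Hessian has f_{tt} = -10, f_{uu} = -8, f_{tu} = 0, giving D = 80 > 0 with f_{tt} < 0, so the point is a local maximum.
D = (-10)·(-8) − (0)^2 = 80.

80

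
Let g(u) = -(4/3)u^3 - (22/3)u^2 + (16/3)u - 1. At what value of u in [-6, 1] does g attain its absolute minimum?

-4

Differentiating, g'(u) = -4u^2 - (44/3)u + 16/3; which vanishes at u = -4 and u = 1/3.
Compare values at every candidate in [-6, 1]: g(-6) = -9,  g(-4) = -163/3,  g(1/3) = -7/81,  g(1) = -13/3.
So the minimum is g(-4) = -163/3.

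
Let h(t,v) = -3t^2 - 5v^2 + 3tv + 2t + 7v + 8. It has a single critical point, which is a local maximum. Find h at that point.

617/51

∂h/∂t = -6t + 3v + 2 = 0 and ∂h/∂v = 3t - 10v + 7 = 0, so (t, v) = (41/51, 16/17).
The Hessian has h_{tt} = -6, h_{vv} = -10, h_{tv} = 3, giving D = 51 > 0 with h_{tt} < 0, so the point is a local maximum.
h(41/51, 16/17) = 617/51.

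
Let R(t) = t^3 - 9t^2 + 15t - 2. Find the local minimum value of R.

-27

R'(t) = 3t^2 - 18t + 15 = 0 at t = 1, 5.
R''(t) = 6t - 18. R''(1) = -12 < 0 ⇒ local maximum; R''(5) = 12 > 0 ⇒ local minimum.
So the local minimum value is R(5) = -27.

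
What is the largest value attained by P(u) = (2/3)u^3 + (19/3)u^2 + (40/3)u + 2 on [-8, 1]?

67/3

Differentiating, P'(u) = 2u^2 + (38/3)u + 40/3; which vanishes at u = -5 and u = -4/3.
Evaluating at the critical points and endpoints: P(-8) = -122/3; P(-5) = 31/3; P(-4/3) = -494/81; P(1) = 67/3.
So the maximum is P(1) = 67/3.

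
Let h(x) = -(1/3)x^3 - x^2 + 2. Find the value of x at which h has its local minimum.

Critical points: h'(x) = -x^2 - 2x vanishes at x = -2, 0.
h''(x) = -2x - 2. h''(-2) = 2 > 0 ⇒ local minimum; h''(0) = -2 < 0 ⇒ local maximum.
Thus h has its local minimum at x = -2, with value 2/3.

-2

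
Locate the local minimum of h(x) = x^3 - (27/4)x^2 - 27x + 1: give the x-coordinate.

6

Critical points: h'(x) = 3x^2 - (27/2)x - 27 vanishes at x = -3/2, 6.
Second-derivative test with h''(x) = 6x - 27/2: h''(-3/2) = -45/2 < 0 ⇒ local maximum; h''(6) = 45/2 > 0 ⇒ local minimum.
The local minimum is h(6) = -188.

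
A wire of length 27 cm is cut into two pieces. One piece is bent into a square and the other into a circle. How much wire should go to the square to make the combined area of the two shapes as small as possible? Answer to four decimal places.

Let x be the length used for the square. Square side x/4; circle radius (27−x)/(2π).
A(x) = (x/4)² + π·((27−x)/(2π))² = x²/16 + (27−x)²/(4π) for 0 ≤ x ≤ 27. A'(x) = x/8 − (27−x)/(2π) = 0 gives x = 4·27/(π+4) ≈ 15.1227.
A'' = 1/8 + 1/(2π) > 0, so this gives the minimum combined area; x ≈ 15.1227 cm to the square.

15.1227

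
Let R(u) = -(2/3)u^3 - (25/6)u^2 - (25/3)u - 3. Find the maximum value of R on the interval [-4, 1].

19/3

The derivative is -2u^2 - (25/3)u - 25/3, which vanishes at u = -5/2 and u = -5/3.
Evaluating at the critical points and endpoints: R(-4) = 19/3; R(-5/2) = 53/24; R(-5/3) = 389/162; R(1) = -97/6.
Hence the absolute maximum is 19/3 at u = -4.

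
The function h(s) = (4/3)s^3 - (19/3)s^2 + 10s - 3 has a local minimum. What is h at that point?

Critical points: h'(s) = 4s^2 - (38/3)s + 10 vanishes at s = 3/2, 5/3.
h''(s) = 8s - 38/3. h''(3/2) = -2/3 < 0 ⇒ local maximum; h''(5/3) = 2/3 > 0 ⇒ local minimum.
So the local minimum value is h(5/3) = 182/81.

182/81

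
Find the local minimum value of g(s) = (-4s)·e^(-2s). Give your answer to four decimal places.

Differentiating with the product rule gives g'(s) = (8s - 4)·e^(-2s). Since e^(-2s) > 0, the only critical point is s = 1/2.
g''(1/2) has the same sign as 8 > 0, so this is a local minimum.
g(1/2) = (-2)·e^(-1) ≈ -0.7358.

-0.7358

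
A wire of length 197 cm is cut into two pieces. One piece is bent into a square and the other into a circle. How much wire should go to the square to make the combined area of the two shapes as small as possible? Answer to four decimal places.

Let x be the length used for the square. Square side x/4; circle radius (197−x)/(2π).
A(x) = (x/4)² + π·((197−x)/(2π))² = x²/16 + (197−x)²/(4π) for 0 ≤ x ≤ 197. A'(x) = x/8 − (197−x)/(2π) = 0 gives x = 4·197/(π+4) ≈ 110.3395.
A'' = 1/8 + 1/(2π) > 0, so this gives the minimum combined area; x ≈ 110.3395 cm to the square.

110.3395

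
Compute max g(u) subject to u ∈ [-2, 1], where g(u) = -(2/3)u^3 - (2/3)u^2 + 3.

17/3

g'(u) = -2u^2 - (4/3)u, which vanishes at u = -2/3 and u = 0.
Compare values at every candidate in [-2, 1]: g(-2) = 17/3,  g(-2/3) = 235/81,  g(0) = 3,  g(1) = 5/3.
So the maximum is g(-2) = 17/3.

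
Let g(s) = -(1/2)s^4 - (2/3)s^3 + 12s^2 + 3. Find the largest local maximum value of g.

g'(s) = -2s^3 - 2s^2 + 24s = 0 at s = -4, 0, 3.
Second-derivative test with g''(s) = -6s^2 - 4s + 24: g''(-4) = -56 < 0 ⇒ local maximum; g''(0) = 24 > 0 ⇒ local minimum; g''(3) = -42 < 0 ⇒ local maximum.
Thus g has its largest local maximum at s = -4, with value 329/3.

329/3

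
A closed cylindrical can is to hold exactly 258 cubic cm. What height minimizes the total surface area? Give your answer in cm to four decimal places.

6.8999

With radius r and height h, πr²h = 258 so h = 258/(πr²), and S(r) = 2πr² + 2πrh = 2πr² + 2·258/r.
S'(r) = 4πr − 2·258/r² = 0 ⇒ r³ = 258/(2π), so r ≈ 3.4500 and h = 2r ≈ 6.8999.
S''(r) = 4π + 4·258/r³ > 0, so this is the minimum; S ≈ 224.3508.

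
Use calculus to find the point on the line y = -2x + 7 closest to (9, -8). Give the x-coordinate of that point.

39/5

Minimize D(x)^2 = (x - 9)^2 + (-2x + 15)^2.
d/dx[D^2] = 2(x - 9) + 2·(-2)·(-2x + 15) = 0 ⇒ x = 39/5.
Then y = -43/5 and the distance is √(9/5) ≈ 1.3416.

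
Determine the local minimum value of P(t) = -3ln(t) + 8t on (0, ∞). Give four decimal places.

5.9425

P'(t) = -3/t + 8 = 0 gives t = 3/8.
P''(t) = 3/t², which is positive for t > 0, so this is a local minimum.
P(3/8) = -3·ln(3/8) + 3 ≈ 5.9425.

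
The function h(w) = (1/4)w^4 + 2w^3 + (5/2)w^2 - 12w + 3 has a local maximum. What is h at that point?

111/4

h'(w) = w^3 + 6w^2 + 5w - 12. Setting h'(w) = 0 gives w ∈ {-4, -3, 1}.
h''(w) = 3w^2 + 12w + 5. h''(-4) = 5 > 0 ⇒ local minimum; h''(-3) = -4 < 0 ⇒ local maximum; h''(1) = 20 > 0 ⇒ local minimum.
Thus h has its local maximum at w = -3, with value 111/4.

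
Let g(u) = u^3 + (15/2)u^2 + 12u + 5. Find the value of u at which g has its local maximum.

-4

g'(u) = 3u^2 + 15u + 12 = 0 at u = -4, -1.
g''(u) = 6u + 15. g''(-4) = -9 < 0 ⇒ local maximum; g''(-1) = 9 > 0 ⇒ local minimum.
Thus g has its local maximum at u = -4, with value 13.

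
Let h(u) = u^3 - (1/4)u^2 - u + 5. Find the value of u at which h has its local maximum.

-1/2

h'(u) = 3u^2 - (1/2)u - 1. Setting h'(u) = 0 gives u ∈ {-1/2, 2/3}.
Since h''(u) = 6u - 1/2, we get h''(-1/2) = -7/2 < 0 ⇒ local maximum; h''(2/3) = 7/2 > 0 ⇒ local minimum.
Thus h has its local maximum at u = -1/2, with value 85/16.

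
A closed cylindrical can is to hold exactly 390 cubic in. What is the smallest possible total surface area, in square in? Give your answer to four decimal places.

With radius r and height h, πr²h = 390 so h = 390/(πr²), and S(r) = 2πr² + 2πrh = 2πr² + 2·390/r.
S'(r) = 4πr − 2·390/r² = 0 ⇒ r³ = 390/(2π), so r ≈ 3.9594 and h = 2r ≈ 7.9188.
S''(r) = 4π + 4·390/r³ > 0, so this is the minimum; S ≈ 295.5001.

295.5001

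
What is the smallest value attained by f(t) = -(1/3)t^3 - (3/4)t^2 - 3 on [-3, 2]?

-26/3

Differentiating, f'(t) = -t^2 - (3/2)t; which vanishes at t = -3/2 and t = 0.
Compare values at every candidate in [-3, 2]: f(-3) = -3/4,  f(-3/2) = -57/16,  f(0) = -3,  f(2) = -26/3.
The minimum over the interval is -26/3, attained at t = 2.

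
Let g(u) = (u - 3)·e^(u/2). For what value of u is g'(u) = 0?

1

By the product rule, g'(u) = ((1/2)u - 1/2)·e^(u/2). Since e^(u/2) > 0, the only critical point is u = 1.
g''(1) has the same sign as 1/2 > 0, so this is a local minimum.
g(1) = (-2)·e^(1/2) ≈ -3.2974.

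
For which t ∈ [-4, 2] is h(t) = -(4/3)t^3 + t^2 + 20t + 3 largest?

The derivative is -4t^2 + 2t + 20, whose only zero in [-4, 2] is t = -2.
Evaluating at the critical points and endpoints: h(-4) = 73/3,  h(-2) = -67/3,  h(2) = 109/3.
The maximum over the interval is 109/3, attained at t = 2.

2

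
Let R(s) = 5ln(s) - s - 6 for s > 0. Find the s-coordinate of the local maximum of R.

5

R'(s) = 5/s − 1 = 0 gives s = 5.
R''(s) = -5/s², which is negative for s > 0, so this is a local maximum.
R(5) = 5·ln(5) - 5 - 6 ≈ -2.9528.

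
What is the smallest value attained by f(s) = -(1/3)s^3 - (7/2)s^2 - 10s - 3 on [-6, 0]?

-3

Differentiating, f'(s) = -s^2 - 7s - 10; which vanishes at s = -5 and s = -2.
Compare values at every candidate in [-6, 0]: f(-6) = 3,  f(-5) = 7/6,  f(-2) = 17/3,  f(0) = -3.
The minimum over the interval is -3, attained at s = 0.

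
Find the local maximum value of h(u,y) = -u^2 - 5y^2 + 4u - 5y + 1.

25/4

∂h/∂u = -2u + 4 = 0 and ∂h/∂y = -10y - 5 = 0, so (u, y) = (2, -1/2).
The Hessian has h_{uu} = -2, h_{yy} = -10, h_{uy} = 0, giving D = 20 > 0 with h_{uu} < 0, so the point is a local maximum.
h(2, -1/2) = 25/4.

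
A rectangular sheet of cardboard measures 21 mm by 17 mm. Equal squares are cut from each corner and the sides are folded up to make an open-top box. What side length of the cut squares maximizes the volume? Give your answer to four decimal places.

With cut size x, the volume is V(x) = x(21 − 2x)(17 − 2x) for 0 < x < 8.5.
V'(x) = 12x^2 − 152x + 357. Setting V'(x) = 0 gives x ≈ 3.1145 (the root in (0, 8.5)).
V''(x) = 24x − 152 is negative there, so this is the maximum; V ≈ 495.5121.

3.1145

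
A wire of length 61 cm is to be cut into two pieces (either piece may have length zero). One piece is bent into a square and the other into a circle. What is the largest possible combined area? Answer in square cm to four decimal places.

Let x be the length used for the square. Square side x/4; circle radius (61−x)/(2π).
A(x) = (x/4)² + π·((61−x)/(2π))² = x²/16 + (61−x)²/(4π) for 0 ≤ x ≤ 61. A'(x) = x/8 − (61−x)/(2π) = 0 gives x = 4·61/(π+4) ≈ 34.1660.
A'' > 0, so the interior critical point is a minimum; the maximum is at an endpoint. A(0) = 296.1078 and A(61) = 232.5625, so the largest area is 296.1078.

296.1078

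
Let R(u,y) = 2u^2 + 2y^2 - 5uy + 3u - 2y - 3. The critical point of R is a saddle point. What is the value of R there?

-31/9

∂R/∂u = 4u - 5y + 3 = 0 and ∂R/∂y = -5u + 4y - 2 = 0, so (u, y) = (2/9, 7/9).
The Hessian has R_{uu} = 4, R_{yy} = 4, R_{uy} = -5, giving D = -9 < 0, so the point is a saddle point.
R(2/9, 7/9) = -31/9.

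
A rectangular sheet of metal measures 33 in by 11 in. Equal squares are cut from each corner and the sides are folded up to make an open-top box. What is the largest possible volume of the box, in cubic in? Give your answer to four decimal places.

With cut size x, the volume is V(x) = x(33 − 2x)(11 − 2x) for 0 < x < 5.5.
V'(x) = 12x^2 − 176x + 363. Setting V'(x) = 0 gives x ≈ 2.4828 (the root in (0, 5.5)).
V''(x) = 24x − 176 is negative there, so this is the maximum; V ≈ 420.0172.

420.0172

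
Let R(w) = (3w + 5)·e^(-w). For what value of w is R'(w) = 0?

-2/3

R'(w) = 3·e^(-w) + (3w + 5)·(-1)·e^(-w) = (-3w - 2)·e^(-w). Since e^(-w) > 0, the only critical point is w = -2/3.
R''(-2/3) has the same sign as -3 < 0, so this is a local maximum.
R(-2/3) = (3)·e^(2/3) ≈ 5.8432.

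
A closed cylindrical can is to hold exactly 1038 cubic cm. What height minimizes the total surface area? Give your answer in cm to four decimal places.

With radius r and height h, πr²h = 1038 so h = 1038/(πr²), and S(r) = 2πr² + 2πrh = 2πr² + 2·1038/r.
S'(r) = 4πr − 2·1038/r² = 0 ⇒ r³ = 1038/(2π), so r ≈ 5.4871 and h = 2r ≈ 10.9741.
S''(r) = 4π + 4·1038/r³ > 0, so this is the minimum; S ≈ 567.5177.

10.9741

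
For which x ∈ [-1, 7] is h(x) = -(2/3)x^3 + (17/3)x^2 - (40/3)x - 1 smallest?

Differentiating, h'(x) = -2x^2 + (34/3)x - 40/3; which vanishes at x = 5/3 and x = 4.
Evaluating at the critical points and endpoints: h(-1) = 56/3; h(5/3) = -856/81; h(4) = -19/3; h(7) = -136/3.
So the minimum is h(7) = -136/3.

7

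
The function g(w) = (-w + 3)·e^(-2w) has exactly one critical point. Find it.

By the product rule, g'(w) = (2w - 7)·e^(-2w). Since e^(-2w) > 0, the only critical point is w = 7/2.
g''(7/2) has the same sign as 2 > 0, so this is a local minimum.
g(7/2) = (-1/2)·e^(-7) ≈ -0.0005.

7/2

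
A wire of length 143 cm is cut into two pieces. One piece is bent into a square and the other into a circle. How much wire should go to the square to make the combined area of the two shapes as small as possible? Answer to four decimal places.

Let x be the length used for the square. Square side x/4; circle radius (143−x)/(2π).
A(x) = (x/4)² + π·((143−x)/(2π))² = x²/16 + (143−x)²/(4π) for 0 ≤ x ≤ 143. A'(x) = x/8 − (143−x)/(2π) = 0 gives x = 4·143/(π+4) ≈ 80.0942.
A'' = 1/8 + 1/(2π) > 0, so this gives the minimum combined area; x ≈ 80.0942 cm to the square.

80.0942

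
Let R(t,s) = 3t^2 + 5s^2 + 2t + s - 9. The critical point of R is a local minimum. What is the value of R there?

∂R/∂t = 6t + 2 = 0 and ∂R/∂s = 10s + 1 = 0, so (t, s) = (-1/3, -1/10).
The Hessian has R_{tt} = 6, R_{ss} = 10, R_{ts} = 0, giving D = 60 > 0 with R_{tt} > 0, so the point is a local minimum.
R(-1/3, -1/10) = -563/60.

-563/60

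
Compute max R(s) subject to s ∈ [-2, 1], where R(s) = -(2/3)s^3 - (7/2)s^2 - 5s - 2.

Differentiating, R'(s) = -2s^2 - 7s - 5; whose only zero in [-2, 1] is s = -1.
Compare values at every candidate in [-2, 1]: R(-2) = -2/3,  R(-1) = 1/6,  R(1) = -67/6.
Hence the absolute maximum is 1/6 at s = -1.

1/6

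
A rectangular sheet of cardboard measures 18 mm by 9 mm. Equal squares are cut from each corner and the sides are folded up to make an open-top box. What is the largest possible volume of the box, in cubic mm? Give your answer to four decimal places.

140.2961

With cut size x, the volume is V(x) = x(18 − 2x)(9 − 2x) for 0 < x < 4.5.
V'(x) = 12x^2 − 108x + 162. Setting V'(x) = 0 gives x ≈ 1.9019 (the root in (0, 4.5)).
V''(x) = 24x − 108 is negative there, so this is the maximum; V ≈ 140.2961.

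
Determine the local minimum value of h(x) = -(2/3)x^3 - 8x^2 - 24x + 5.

h'(x) = -2x^2 - 16x - 24 = 0 at x = -6, -2.
h''(x) = -4x - 16. h''(-6) = 8 > 0 ⇒ local minimum; h''(-2) = -8 < 0 ⇒ local maximum.
Thus h has its local minimum at x = -6, with value 5.

5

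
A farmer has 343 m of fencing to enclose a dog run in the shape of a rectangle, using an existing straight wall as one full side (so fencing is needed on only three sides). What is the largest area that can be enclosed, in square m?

117649/8

Let the sides perpendicular to the wall have length x and the parallel side y, so 2x + y = 343 and the area is A = xy = x(343 − 2x).
A'(x) = 343 − 4x = 0 gives x = 343/4, and A''(x) = −4 < 0 confirms a maximum.
Then y = 343 − 2·343/4 = 343/2 and A = 117649/8.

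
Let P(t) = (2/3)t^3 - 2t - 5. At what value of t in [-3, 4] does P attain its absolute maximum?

Differentiating, P'(t) = 2t^2 - 2; which vanishes at t = -1 and t = 1.
Compare values at every candidate in [-3, 4]: P(-3) = -17,  P(-1) = -11/3,  P(1) = -19/3,  P(4) = 89/3.
So the maximum is P(4) = 89/3.

4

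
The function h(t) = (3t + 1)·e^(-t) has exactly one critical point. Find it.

h'(t) = 3·e^(-t) + (3t + 1)·(-1)·e^(-t) = (-3t + 2)·e^(-t). Since e^(-t) > 0, the only critical point is t = 2/3.
h''(2/3) has the same sign as -3 < 0, so this is a local maximum.
h(2/3) = (3)·e^(-2/3) ≈ 1.5403.

2/3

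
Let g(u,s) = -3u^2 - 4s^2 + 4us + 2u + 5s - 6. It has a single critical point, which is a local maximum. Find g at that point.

∂g/∂u = -6u + 4s + 2 = 0 and ∂g/∂s = 4u - 8s + 5 = 0, so (u, s) = (9/8, 19/16).
The Hessian has g_{uu} = -6, g_{ss} = -8, g_{us} = 4, giving D = 32 > 0 with g_{uu} < 0, so the point is a local maximum.
g(9/8, 19/16) = -61/32.

-61/32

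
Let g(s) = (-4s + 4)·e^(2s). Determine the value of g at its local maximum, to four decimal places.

5.4366

By the product rule, g'(s) = (-8s + 4)·e^(2s). Since e^(2s) > 0, the only critical point is s = 1/2.
g''(1/2) has the same sign as -8 < 0, so this is a local maximum.
g(1/2) = (2)·e^(1) ≈ 5.4366.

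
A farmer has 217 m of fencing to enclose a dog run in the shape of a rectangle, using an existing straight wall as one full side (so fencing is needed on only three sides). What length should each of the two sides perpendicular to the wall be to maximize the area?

Let the sides perpendicular to the wall have length x and the parallel side y, so 2x + y = 217 and the area is A = xy = x(217 − 2x).
A'(x) = 217 − 4x = 0 gives x = 217/4, and A''(x) = −4 < 0 confirms a maximum.
Then y = 217 − 2·217/4 = 217/2 and A = 47089/8.

217/4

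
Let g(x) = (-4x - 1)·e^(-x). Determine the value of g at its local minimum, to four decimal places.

By the product rule, g'(x) = (4x - 3)·e^(-x). Since e^(-x) > 0, the only critical point is x = 3/4.
g''(3/4) has the same sign as 4 > 0, so this is a local minimum.
g(3/4) = (-4)·e^(-3/4) ≈ -1.8895.

-1.8895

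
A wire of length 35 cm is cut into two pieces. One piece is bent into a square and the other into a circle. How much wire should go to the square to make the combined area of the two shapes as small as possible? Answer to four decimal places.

Let x be the length used for the square. Square side x/4; circle radius (35−x)/(2π).
A(x) = (x/4)² + π·((35−x)/(2π))² = x²/16 + (35−x)²/(4π) for 0 ≤ x ≤ 35. A'(x) = x/8 − (35−x)/(2π) = 0 gives x = 4·35/(π+4) ≈ 19.6035.
A'' = 1/8 + 1/(2π) > 0, so this gives the minimum combined area; x ≈ 19.6035 cm to the square.

19.6035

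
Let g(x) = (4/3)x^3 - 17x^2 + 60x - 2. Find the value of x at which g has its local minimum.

Critical points: g'(x) = 4x^2 - 34x + 60 vanishes at x = 5/2, 6.
Second-derivative test with g''(x) = 8x - 34: g''(5/2) = -14 < 0 ⇒ local maximum; g''(6) = 14 > 0 ⇒ local minimum.
So the local minimum value is g(6) = 34.

6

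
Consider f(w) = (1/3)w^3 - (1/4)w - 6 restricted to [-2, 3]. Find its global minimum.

-49/6

Differentiating, f'(w) = w^2 - 1/4; which vanishes at w = -1/2 and w = 1/2.
Candidates: f(-2) = -49/6; f(-1/2) = -71/12; f(1/2) = -73/12; f(3) = 9/4.
So the minimum is f(-2) = -49/6.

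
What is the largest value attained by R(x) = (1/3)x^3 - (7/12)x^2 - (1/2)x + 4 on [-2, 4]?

Differentiating, R'(x) = x^2 - (7/6)x - 1/2; which vanishes at x = -1/3 and x = 3/2.
Evaluating at the critical points and endpoints: R(-2) = 0,  R(-1/3) = 1325/324,  R(3/2) = 49/16,  R(4) = 14.
The maximum over the interval is 14, attained at x = 4.

14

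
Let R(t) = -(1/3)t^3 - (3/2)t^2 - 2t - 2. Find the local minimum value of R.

Critical points: R'(t) = -t^2 - 3t - 2 vanishes at t = -2, -1.
Since R''(t) = -2t - 3, we get R''(-2) = 1 > 0 ⇒ local minimum; R''(-1) = -1 < 0 ⇒ local maximum.
The local minimum is R(-2) = -4/3.

-4/3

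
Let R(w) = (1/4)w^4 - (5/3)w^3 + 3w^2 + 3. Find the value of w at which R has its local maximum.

Critical points: R'(w) = w^3 - 5w^2 + 6w vanishes at w = 0, 2, 3.
Since R''(w) = 3w^2 - 10w + 6, we get R''(0) = 6 > 0 ⇒ local minimum; R''(2) = -2 < 0 ⇒ local maximum; R''(3) = 3 > 0 ⇒ local minimum.
The local maximum is R(2) = 17/3.

2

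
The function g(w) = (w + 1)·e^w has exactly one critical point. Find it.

By the product rule, g'(w) = (w + 2)·e^w. Since e^w > 0, the only critical point is w = -2.
g''(-2) has the same sign as 1 > 0, so this is a local minimum.
g(-2) = (-1)·e^(-2) ≈ -0.1353.

-2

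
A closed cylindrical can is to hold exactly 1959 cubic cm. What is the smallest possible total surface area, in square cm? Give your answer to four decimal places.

866.7041

With radius r and height h, πr²h = 1959 so h = 1959/(πr²), and S(r) = 2πr² + 2πrh = 2πr² + 2·1959/r.
S'(r) = 4πr − 2·1959/r² = 0 ⇒ r³ = 1959/(2π), so r ≈ 6.7809 and h = 2r ≈ 13.5617.
S''(r) = 4π + 4·1959/r³ > 0, so this is the minimum; S ≈ 866.7041.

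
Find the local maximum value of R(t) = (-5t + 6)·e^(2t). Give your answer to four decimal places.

10.1380

Differentiating with the product rule gives R'(t) = (-10t + 7)·e^(2t). Since e^(2t) > 0, the only critical point is t = 7/10.
R''(7/10) has the same sign as -10 < 0, so this is a local maximum.
R(7/10) = (5/2)·e^(7/5) ≈ 10.1380.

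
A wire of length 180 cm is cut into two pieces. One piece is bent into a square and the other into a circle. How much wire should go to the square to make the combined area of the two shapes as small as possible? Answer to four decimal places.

100.8178

Let x be the length used for the square. Square side x/4; circle radius (180−x)/(2π).
A(x) = (x/4)² + π·((180−x)/(2π))² = x²/16 + (180−x)²/(4π) for 0 ≤ x ≤ 180. A'(x) = x/8 − (180−x)/(2π) = 0 gives x = 4·180/(π+4) ≈ 100.8178.
A'' = 1/8 + 1/(2π) > 0, so this gives the minimum combined area; x ≈ 100.8178 cm to the square.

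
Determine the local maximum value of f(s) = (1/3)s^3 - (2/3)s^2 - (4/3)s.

f'(s) = s^2 - (4/3)s - 4/3. Setting f'(s) = 0 gives s ∈ {-2/3, 2}.
f''(s) = 2s - 4/3. f''(-2/3) = -8/3 < 0 ⇒ local maximum; f''(2) = 8/3 > 0 ⇒ local minimum.
Thus f has its local maximum at s = -2/3, with value 40/81.

40/81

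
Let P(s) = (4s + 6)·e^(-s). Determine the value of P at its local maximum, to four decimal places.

By the product rule, P'(s) = (-4s - 2)·e^(-s). Since e^(-s) > 0, the only critical point is s = -1/2.
P''(-1/2) has the same sign as -4 < 0, so this is a local maximum.
P(-1/2) = (4)·e^(1/2) ≈ 6.5949.

6.5949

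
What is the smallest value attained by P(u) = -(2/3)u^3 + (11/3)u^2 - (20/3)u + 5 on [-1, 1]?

P'(u) = -2u^2 + (22/3)u - 20/3, which has no zeros in [-1, 1].
Compare values at every candidate in [-1, 1]: P(-1) = 16; P(1) = 4/3.
The minimum over the interval is 4/3, attained at u = 1.

4/3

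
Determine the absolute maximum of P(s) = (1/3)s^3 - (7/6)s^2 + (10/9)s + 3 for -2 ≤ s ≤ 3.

29/6

P'(s) = s^2 - (7/3)s + 10/9, which vanishes at s = 2/3 and s = 5/3.
Candidates: P(-2) = -59/9, P(2/3) = 269/81, P(5/3) = 511/162, P(3) = 29/6.
So the maximum is P(3) = 29/6.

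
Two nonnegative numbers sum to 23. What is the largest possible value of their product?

With x + y = 23, the product is P(x) = x(23 − x).
P'(x) = 23 − 2x = 0 gives x = 23/2; P'' = −2 < 0, so this is the maximum.
P = 23/2·23/2 = 529/4.

529/4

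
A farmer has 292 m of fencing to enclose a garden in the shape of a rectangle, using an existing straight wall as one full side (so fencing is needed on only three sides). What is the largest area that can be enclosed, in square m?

Let the sides perpendicular to the wall have length x and the parallel side y, so 2x + y = 292 and the area is A = xy = x(292 − 2x).
A'(x) = 292 − 4x = 0 gives x = 73, and A''(x) = −4 < 0 confirms a maximum.
Then y = 292 − 2·73 = 146 and A = 10658.

10658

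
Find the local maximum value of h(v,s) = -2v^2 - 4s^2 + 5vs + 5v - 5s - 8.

-31/7

∂h/∂v = -4v + 5s + 5 = 0 and ∂h/∂s = 5v - 8s - 5 = 0, so (v, s) = (15/7, 5/7).
The Hessian has h_{vv} = -4, h_{ss} = -8, h_{vs} = 5, giving D = 7 > 0 with h_{vv} < 0, so the point is a local maximum.
h(15/7, 5/7) = -31/7.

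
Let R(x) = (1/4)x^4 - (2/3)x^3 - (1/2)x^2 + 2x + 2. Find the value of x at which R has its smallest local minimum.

Critical points: R'(x) = x^3 - 2x^2 - x + 2 vanishes at x = -1, 1, 2.
Since R''(x) = 3x^2 - 4x - 1, we get R''(-1) = 6 > 0 ⇒ local minimum; R''(1) = -2 < 0 ⇒ local maximum; R''(2) = 3 > 0 ⇒ local minimum.
So the smallest local minimum value is R(-1) = 5/12.

-1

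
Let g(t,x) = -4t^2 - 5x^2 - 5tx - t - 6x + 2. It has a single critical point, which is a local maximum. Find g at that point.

∂g/∂t = -8t - 5x - 1 = 0 and ∂g/∂x = -5t - 10x - 6 = 0, so (t, x) = (4/11, -43/55).
The Hessian has g_{tt} = -8, g_{xx} = -10, g_{tx} = -5, giving D = 55 > 0 with g_{tt} < 0, so the point is a local maximum.
g(4/11, -43/55) = 229/55.

229/55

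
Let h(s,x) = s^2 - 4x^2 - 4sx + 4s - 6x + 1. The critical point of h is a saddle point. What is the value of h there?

-23/8

∂h/∂s = 2s - 4x + 4 = 0 and ∂h/∂x = -4s - 8x - 6 = 0, so (s, x) = (-7/4, 1/8).
The Hessian has h_{ss} = 2, h_{xx} = -8, h_{sx} = -4, giving D = -32 < 0, so the point is a saddle point.
h(-7/4, 1/8) = -23/8.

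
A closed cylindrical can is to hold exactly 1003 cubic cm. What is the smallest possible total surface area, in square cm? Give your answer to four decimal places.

With radius r and height h, πr²h = 1003 so h = 1003/(πr²), and S(r) = 2πr² + 2πrh = 2πr² + 2·1003/r.
S'(r) = 4πr − 2·1003/r² = 0 ⇒ r³ = 1003/(2π), so r ≈ 5.4247 and h = 2r ≈ 10.8493.
S''(r) = 4π + 4·1003/r³ > 0, so this is the minimum; S ≈ 554.6877.

554.6877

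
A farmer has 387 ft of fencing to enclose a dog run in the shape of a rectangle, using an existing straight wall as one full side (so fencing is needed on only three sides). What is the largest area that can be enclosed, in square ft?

149769/8

Let the sides perpendicular to the wall have length x and the parallel side y, so 2x + y = 387 and the area is A = xy = x(387 − 2x).
A'(x) = 387 − 4x = 0 gives x = 387/4, and A''(x) = −4 < 0 confirms a maximum.
Then y = 387 − 2·387/4 = 387/2 and A = 149769/8.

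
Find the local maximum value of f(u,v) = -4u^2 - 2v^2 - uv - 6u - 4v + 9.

391/31

∂f/∂u = -8u - v - 6 = 0 and ∂f/∂v = -u - 4v - 4 = 0, so (u, v) = (-20/31, -26/31).
The Hessian has f_{uu} = -8, f_{vv} = -4, f_{uv} = -1, giving D = 31 > 0 with f_{uu} < 0, so the point is a local maximum.
f(-20/31, -26/31) = 391/31.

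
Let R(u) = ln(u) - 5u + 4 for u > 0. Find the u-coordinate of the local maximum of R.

R'(u) = 1/u − 5 = 0 gives u = 1/5.
R''(u) = -1/u², which is negative for u > 0, so this is a local maximum.
R(1/5) = 1·ln(1/5) - 1 + 4 ≈ 1.3906.

1/5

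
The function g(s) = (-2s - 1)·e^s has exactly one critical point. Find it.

By the product rule, g'(s) = (-2s - 3)·e^s. Since e^s > 0, the only critical point is s = -3/2.
g''(-3/2) has the same sign as -2 < 0, so this is a local maximum.
g(-3/2) = (2)·e^(-3/2) ≈ 0.4463.

-3/2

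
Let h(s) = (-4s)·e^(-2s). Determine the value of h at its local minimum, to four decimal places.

-0.7358

h'(s) = (-4)·e^(-2s) + (-4s)·(-2)·e^(-2s) = (8s - 4)·e^(-2s). Since e^(-2s) > 0, the only critical point is s = 1/2.
h''(1/2) has the same sign as 8 > 0, so this is a local minimum.
h(1/2) = (-2)·e^(-1) ≈ -0.7358.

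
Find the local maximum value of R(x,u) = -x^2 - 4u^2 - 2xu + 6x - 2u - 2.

37/3

∂R/∂x = -2x - 2u + 6 = 0 and ∂R/∂u = -2x - 8u - 2 = 0, so (x, u) = (13/3, -4/3).
The Hessian has R_{xx} = -2, R_{uu} = -8, R_{xu} = -2, giving D = 12 > 0 with R_{xx} < 0, so the point is a local maximum.
R(13/3, -4/3) = 37/3.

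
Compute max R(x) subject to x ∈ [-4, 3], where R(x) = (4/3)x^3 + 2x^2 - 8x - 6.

24

The derivative is 4x^2 + 4x - 8, which vanishes at x = -2 and x = 1.
Compare values at every candidate in [-4, 3]: R(-4) = -82/3,  R(-2) = 22/3,  R(1) = -32/3,  R(3) = 24.
So the maximum is R(3) = 24.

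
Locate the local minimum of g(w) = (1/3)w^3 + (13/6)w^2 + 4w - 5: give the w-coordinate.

-4/3

g'(w) = w^2 + (13/3)w + 4. Setting g'(w) = 0 gives w ∈ {-3, -4/3}.
g''(w) = 2w + 13/3. g''(-3) = -5/3 < 0 ⇒ local maximum; g''(-4/3) = 5/3 > 0 ⇒ local minimum.
So the local minimum value is g(-4/3) = -589/81.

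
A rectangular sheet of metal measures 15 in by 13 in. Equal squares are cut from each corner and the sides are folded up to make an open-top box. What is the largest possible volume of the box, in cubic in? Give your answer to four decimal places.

200.9348

With cut size x, the volume is V(x) = x(15 − 2x)(13 − 2x) for 0 < x < 6.5.
V'(x) = 12x^2 − 112x + 195. Setting V'(x) = 0 gives x ≈ 2.3155 (the root in (0, 6.5)).
V''(x) = 24x − 112 is negative there, so this is the maximum; V ≈ 200.9348.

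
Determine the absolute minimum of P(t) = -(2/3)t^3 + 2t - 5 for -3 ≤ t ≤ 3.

Differentiating, P'(t) = -2t^2 + 2; which vanishes at t = -1 and t = 1.
Evaluating at the critical points and endpoints: P(-3) = 7,  P(-1) = -19/3,  P(1) = -11/3,  P(3) = -17.
So the minimum is P(3) = -17.

-17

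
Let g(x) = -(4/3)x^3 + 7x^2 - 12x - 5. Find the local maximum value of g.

-35/3

Critical points: g'(x) = -4x^2 + 14x - 12 vanishes at x = 3/2, 2.
g''(x) = -8x + 14. g''(3/2) = 2 > 0 ⇒ local minimum; g''(2) = -2 < 0 ⇒ local maximum.
Thus g has its local maximum at x = 2, with value -35/3.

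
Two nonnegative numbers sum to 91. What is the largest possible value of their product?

8281/4

With x + y = 91, the product is P(x) = x(91 − x).
P'(x) = 91 − 2x = 0 gives x = 91/2; P'' = −2 < 0, so this is the maximum.
P = 91/2·91/2 = 8281/4.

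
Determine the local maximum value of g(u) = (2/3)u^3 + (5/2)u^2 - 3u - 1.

Critical points: g'(u) = 2u^2 + 5u - 3 vanishes at u = -3, 1/2.
Second-derivative test with g''(u) = 4u + 5: g''(-3) = -7 < 0 ⇒ local maximum; g''(1/2) = 7 > 0 ⇒ local minimum.
So the local maximum value is g(-3) = 25/2.

25/2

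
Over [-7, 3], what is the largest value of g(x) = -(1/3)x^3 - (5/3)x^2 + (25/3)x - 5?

g'(x) = -x^2 - (10/3)x + 25/3, which vanishes at x = -5 and x = 5/3.
Compare values at every candidate in [-7, 3]: g(-7) = -92/3,  g(-5) = -140/3,  g(5/3) = 220/81,  g(3) = -4.
The maximum over the interval is 220/81, attained at x = 5/3.

220/81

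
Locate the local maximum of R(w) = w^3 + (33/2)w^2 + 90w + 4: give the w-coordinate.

-6

Critical points: R'(w) = 3w^2 + 33w + 90 vanishes at w = -6, -5.
R''(w) = 6w + 33. R''(-6) = -3 < 0 ⇒ local maximum; R''(-5) = 3 > 0 ⇒ local minimum.
So the local maximum value is R(-6) = -158.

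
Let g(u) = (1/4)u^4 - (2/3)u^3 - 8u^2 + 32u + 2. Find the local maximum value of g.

g'(u) = u^3 - 2u^2 - 16u + 32. Setting g'(u) = 0 gives u ∈ {-4, 2, 4}.
Second-derivative test with g''(u) = 3u^2 - 4u - 16: g''(-4) = 48 > 0 ⇒ local minimum; g''(2) = -12 < 0 ⇒ local maximum; g''(4) = 16 > 0 ⇒ local minimum.
The local maximum is g(2) = 98/3.

98/3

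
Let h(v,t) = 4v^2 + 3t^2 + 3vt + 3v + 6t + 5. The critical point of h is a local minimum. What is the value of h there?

∂h/∂v = 8v + 3t + 3 = 0 and ∂h/∂t = 3v + 6t + 6 = 0, so (v, t) = (0, -1).
The Hessian has h_{vv} = 8, h_{tt} = 6, h_{vt} = 3, giving D = 39 > 0 with h_{vv} > 0, so the point is a local minimum.
h(0, -1) = 2.

2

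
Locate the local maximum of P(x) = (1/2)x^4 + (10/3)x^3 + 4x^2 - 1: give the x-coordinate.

P'(x) = 2x^3 + 10x^2 + 8x = 0 at x = -4, -1, 0.
Second-derivative test with P''(x) = 6x^2 + 20x + 8: P''(-4) = 24 > 0 ⇒ local minimum; P''(-1) = -6 < 0 ⇒ local maximum; P''(0) = 8 > 0 ⇒ local minimum.
So the local maximum value is P(-1) = 1/6.

-1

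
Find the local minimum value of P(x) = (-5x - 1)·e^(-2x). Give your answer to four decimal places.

P'(x) = (-5)·e^(-2x) + (-5x - 1)·(-2)·e^(-2x) = (10x - 3)·e^(-2x). Since e^(-2x) > 0, the only critical point is x = 3/10.
P''(3/10) has the same sign as 10 > 0, so this is a local minimum.
P(3/10) = (-5/2)·e^(-3/5) ≈ -1.3720.

-1.3720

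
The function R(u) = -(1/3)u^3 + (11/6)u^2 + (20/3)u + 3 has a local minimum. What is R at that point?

Critical points: R'(u) = -u^2 + (11/3)u + 20/3 vanishes at u = -4/3, 5.
Second-derivative test with R''(u) = -2u + 11/3: R''(-4/3) = 19/3 > 0 ⇒ local minimum; R''(5) = -19/3 < 0 ⇒ local maximum.
So the local minimum value is R(-4/3) = -149/81.

-149/81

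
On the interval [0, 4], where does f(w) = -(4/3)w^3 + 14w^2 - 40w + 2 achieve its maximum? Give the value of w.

The derivative is -4w^2 + 28w - 40, whose only zero in [0, 4] is w = 2.
Candidates: f(0) = 2; f(2) = -98/3; f(4) = -58/3.
The maximum over the interval is 2, attained at w = 0.

0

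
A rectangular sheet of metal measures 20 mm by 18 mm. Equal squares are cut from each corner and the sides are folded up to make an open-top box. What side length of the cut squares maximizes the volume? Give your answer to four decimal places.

3.1535

With cut size x, the volume is V(x) = x(20 − 2x)(18 − 2x) for 0 < x < 9.
V'(x) = 12x^2 − 152x + 360. Setting V'(x) = 0 gives x ≈ 3.1535 (the root in (0, 9)).
V''(x) = 24x − 152 is negative there, so this is the maximum; V ≈ 504.9140.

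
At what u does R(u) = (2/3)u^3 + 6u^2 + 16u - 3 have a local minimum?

Critical points: R'(u) = 2u^2 + 12u + 16 vanishes at u = -4, -2.
Since R''(u) = 4u + 12, we get R''(-4) = -4 < 0 ⇒ local maximum; R''(-2) = 4 > 0 ⇒ local minimum.
So the local minimum value is R(-2) = -49/3.

-2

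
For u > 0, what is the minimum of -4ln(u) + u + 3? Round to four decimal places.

1.4548

h'(u) = -4/u + 1 = 0 gives u = 4.
h''(u) = 4/u², which is positive for u > 0, so this is a local minimum.
h(4) = -4·ln(4) + 4 + 3 ≈ 1.4548.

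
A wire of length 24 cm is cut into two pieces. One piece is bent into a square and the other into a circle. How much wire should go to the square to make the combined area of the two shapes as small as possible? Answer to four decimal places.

13.4424

Let x be the length used for the square. Square side x/4; circle radius (24−x)/(2π).
A(x) = (x/4)² + π·((24−x)/(2π))² = x²/16 + (24−x)²/(4π) for 0 ≤ x ≤ 24. A'(x) = x/8 − (24−x)/(2π) = 0 gives x = 4·24/(π+4) ≈ 13.4424.
A'' = 1/8 + 1/(2π) > 0, so this gives the minimum combined area; x ≈ 13.4424 cm to the square.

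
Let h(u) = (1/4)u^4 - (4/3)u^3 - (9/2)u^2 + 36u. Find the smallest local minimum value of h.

-369/4

Critical points: h'(u) = u^3 - 4u^2 - 9u + 36 vanishes at u = -3, 3, 4.
Since h''(u) = 3u^2 - 8u - 9, we get h''(-3) = 42 > 0 ⇒ local minimum; h''(3) = -6 < 0 ⇒ local maximum; h''(4) = 7 > 0 ⇒ local minimum.
So the smallest local minimum value is h(-3) = -369/4.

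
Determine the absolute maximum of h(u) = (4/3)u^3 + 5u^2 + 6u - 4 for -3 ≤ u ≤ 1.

Differentiating, h'(u) = 4u^2 + 10u + 6; which vanishes at u = -3/2 and u = -1.
Candidates: h(-3) = -13,  h(-3/2) = -25/4,  h(-1) = -19/3,  h(1) = 25/3.
So the maximum is h(1) = 25/3.

25/3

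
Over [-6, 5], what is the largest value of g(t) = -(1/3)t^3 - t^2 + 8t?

The derivative is -t^2 - 2t + 8, which vanishes at t = -4 and t = 2.
Evaluating at the critical points and endpoints: g(-6) = -12,  g(-4) = -80/3,  g(2) = 28/3,  g(5) = -80/3.
The maximum over the interval is 28/3, attained at t = 2.

28/3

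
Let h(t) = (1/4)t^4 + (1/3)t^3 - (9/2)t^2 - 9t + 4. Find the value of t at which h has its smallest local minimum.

3

h'(t) = t^3 + t^2 - 9t - 9. Setting h'(t) = 0 gives t ∈ {-3, -1, 3}.
Second-derivative test with h''(t) = 3t^2 + 2t - 9: h''(-3) = 12 > 0 ⇒ local minimum; h''(-1) = -8 < 0 ⇒ local maximum; h''(3) = 24 > 0 ⇒ local minimum.
The smallest local minimum is h(3) = -137/4.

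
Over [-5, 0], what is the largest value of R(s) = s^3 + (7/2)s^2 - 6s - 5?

The derivative is 3s^2 + 7s - 6, whose only zero in [-5, 0] is s = -3.
Candidates: R(-5) = -25/2; R(-3) = 35/2; R(0) = -5.
So the maximum is R(-3) = 35/2.

35/2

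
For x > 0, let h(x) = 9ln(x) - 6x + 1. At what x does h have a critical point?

h'(x) = 9/x − 6 = 0 gives x = 3/2.
h''(x) = -9/x², which is negative for x > 0, so this is a local maximum.
h(3/2) = 9·ln(3/2) - 9 + 1 ≈ -4.3508.

3/2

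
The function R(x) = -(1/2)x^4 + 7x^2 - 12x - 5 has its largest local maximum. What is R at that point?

Critical points: R'(x) = -2x^3 + 14x - 12 vanishes at x = -3, 1, 2.
R''(x) = -6x^2 + 14. R''(-3) = -40 < 0 ⇒ local maximum; R''(1) = 8 > 0 ⇒ local minimum; R''(2) = -10 < 0 ⇒ local maximum.
The largest local maximum is R(-3) = 107/2.

107/2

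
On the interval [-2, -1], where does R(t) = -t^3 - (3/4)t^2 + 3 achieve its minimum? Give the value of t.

Differentiating, R'(t) = -3t^2 - (3/2)t; which has no zeros in [-2, -1].
Evaluating at the critical points and endpoints: R(-2) = 8, R(-1) = 13/4.
The minimum over the interval is 13/4, attained at t = -1.

-1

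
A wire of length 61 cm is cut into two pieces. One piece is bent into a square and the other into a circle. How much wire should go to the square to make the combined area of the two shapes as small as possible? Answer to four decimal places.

34.1660

Let x be the length used for the square. Square side x/4; circle radius (61−x)/(2π).
A(x) = (x/4)² + π·((61−x)/(2π))² = x²/16 + (61−x)²/(4π) for 0 ≤ x ≤ 61. A'(x) = x/8 − (61−x)/(2π) = 0 gives x = 4·61/(π+4) ≈ 34.1660.
A'' = 1/8 + 1/(2π) > 0, so this gives the minimum combined area; x ≈ 34.1660 cm to the square.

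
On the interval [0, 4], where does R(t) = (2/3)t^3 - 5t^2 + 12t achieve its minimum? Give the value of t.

0

R'(t) = 2t^2 - 10t + 12, which vanishes at t = 2 and t = 3.
Evaluating at the critical points and endpoints: R(0) = 0, R(2) = 28/3, R(3) = 9, R(4) = 32/3.
So the minimum is R(0) = 0.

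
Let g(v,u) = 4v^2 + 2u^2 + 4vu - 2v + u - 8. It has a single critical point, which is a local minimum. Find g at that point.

-37/4

∂g/∂v = 8v + 4u - 2 = 0 and ∂g/∂u = 4v + 4u + 1 = 0, so (v, u) = (3/4, -1).
The Hessian has g_{vv} = 8, g_{uu} = 4, g_{vu} = 4, giving D = 16 > 0 with g_{vv} > 0, so the point is a local minimum.
g(3/4, -1) = -37/4.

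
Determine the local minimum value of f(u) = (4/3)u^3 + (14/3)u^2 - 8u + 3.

Critical points: f'(u) = 4u^2 + (28/3)u - 8 vanishes at u = -3, 2/3.
Second-derivative test with f''(u) = 8u + 28/3: f''(-3) = -44/3 < 0 ⇒ local maximum; f''(2/3) = 44/3 > 0 ⇒ local minimum.
Thus f has its local minimum at u = 2/3, with value 11/81.

11/81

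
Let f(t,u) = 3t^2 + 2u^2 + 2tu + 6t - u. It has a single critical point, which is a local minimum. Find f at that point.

∂f/∂t = 6t + 2u + 6 = 0 and ∂f/∂u = 2t + 4u - 1 = 0, so (t, u) = (-13/10, 9/10).
The Hessian has f_{tt} = 6, f_{uu} = 4, f_{tu} = 2, giving D = 20 > 0 with f_{tt} > 0, so the point is a local minimum.
f(-13/10, 9/10) = -87/20.

-87/20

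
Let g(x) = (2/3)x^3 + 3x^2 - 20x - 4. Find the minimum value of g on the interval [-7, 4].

The derivative is 2x^2 + 6x - 20, which vanishes at x = -5 and x = 2.
Compare values at every candidate in [-7, 4]: g(-7) = 163/3, g(-5) = 263/3, g(2) = -80/3, g(4) = 20/3.
Hence the absolute minimum is -80/3 at x = 2.

-80/3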